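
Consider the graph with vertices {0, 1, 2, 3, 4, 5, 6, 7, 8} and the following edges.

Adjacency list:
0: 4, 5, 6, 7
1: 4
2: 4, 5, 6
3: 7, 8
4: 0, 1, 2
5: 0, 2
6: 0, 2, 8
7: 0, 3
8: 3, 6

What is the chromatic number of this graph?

The cycle 0-6-8-3-7-0 has odd length 5, so it cannot be 2-colored; at least 3 colors are needed.
3 colors suffice: color a → {0, 1, 2, 8}; color b → {4, 5, 6, 7}; color c → {3}. No two adjacent vertices share a color.

3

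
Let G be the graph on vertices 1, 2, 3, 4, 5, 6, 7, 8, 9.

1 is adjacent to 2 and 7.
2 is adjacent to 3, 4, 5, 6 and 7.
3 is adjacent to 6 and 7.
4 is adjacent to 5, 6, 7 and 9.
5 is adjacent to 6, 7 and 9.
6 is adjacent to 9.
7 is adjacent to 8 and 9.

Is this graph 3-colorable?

4, 5, 7, 9 form a clique, so at least 4 colors are needed.
So 3 colors are not enough.

No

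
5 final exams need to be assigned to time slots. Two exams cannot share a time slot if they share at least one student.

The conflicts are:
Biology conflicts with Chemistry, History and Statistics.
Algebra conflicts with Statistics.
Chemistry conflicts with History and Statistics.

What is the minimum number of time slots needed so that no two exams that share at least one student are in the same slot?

3

Biology, Chemistry, History all conflict with each other, so at least 3 time slots are needed.
3 time slots suffice: time slot 1 → {Algebra, Chemistry}; time slot 2 → {History, Statistics}; time slot 3 → {Biology}. Every pair that conflicts lands in different time slots.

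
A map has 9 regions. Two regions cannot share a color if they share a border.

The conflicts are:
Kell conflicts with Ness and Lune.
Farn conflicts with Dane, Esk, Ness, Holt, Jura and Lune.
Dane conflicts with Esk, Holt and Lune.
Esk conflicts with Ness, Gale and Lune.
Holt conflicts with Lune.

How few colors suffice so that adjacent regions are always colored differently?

Farn, Dane, Esk, Lune all conflict with each other, so at least 4 colors are needed.
A valid assignment using 4 colors: Kell=1, Farn=1, Dane=4, Esk=2, Ness=3, Holt=2, Jura=2, Gale=1, Lune=3. Each listed conflict is separated.

4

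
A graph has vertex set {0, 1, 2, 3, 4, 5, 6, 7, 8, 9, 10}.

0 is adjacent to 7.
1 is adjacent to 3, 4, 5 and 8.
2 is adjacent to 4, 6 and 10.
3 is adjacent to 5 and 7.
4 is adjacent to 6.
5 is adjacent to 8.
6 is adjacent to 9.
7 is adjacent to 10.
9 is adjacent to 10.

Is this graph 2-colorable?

1, 3, 5 form a triangle, so at least 3 colors are needed.
So 2 colors are not enough.

No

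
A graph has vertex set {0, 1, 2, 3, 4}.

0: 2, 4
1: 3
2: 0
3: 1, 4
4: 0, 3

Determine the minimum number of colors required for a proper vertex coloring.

2

3 and 4 are adjacent, so at least 2 colors are needed.
2 colors suffice: color red → {1, 2, 4}; color blue → {0, 3}. Every edge joins two different colors.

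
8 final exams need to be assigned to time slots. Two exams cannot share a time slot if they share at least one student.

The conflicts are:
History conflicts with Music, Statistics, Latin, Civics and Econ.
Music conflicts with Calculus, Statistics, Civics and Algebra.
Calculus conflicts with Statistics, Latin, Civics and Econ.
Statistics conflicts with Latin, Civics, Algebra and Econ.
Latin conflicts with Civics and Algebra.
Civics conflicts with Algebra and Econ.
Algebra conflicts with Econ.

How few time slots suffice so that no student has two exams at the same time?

4

Statistics, Latin, Civics, Algebra all conflict with each other, so at least 4 time slots are needed.
4 time slots suffice: History=3, Music=4, Calculus=3, Statistics=1, Latin=4, Civics=2, Algebra=3, Econ=4. Every pair that conflicts lands in different time slots.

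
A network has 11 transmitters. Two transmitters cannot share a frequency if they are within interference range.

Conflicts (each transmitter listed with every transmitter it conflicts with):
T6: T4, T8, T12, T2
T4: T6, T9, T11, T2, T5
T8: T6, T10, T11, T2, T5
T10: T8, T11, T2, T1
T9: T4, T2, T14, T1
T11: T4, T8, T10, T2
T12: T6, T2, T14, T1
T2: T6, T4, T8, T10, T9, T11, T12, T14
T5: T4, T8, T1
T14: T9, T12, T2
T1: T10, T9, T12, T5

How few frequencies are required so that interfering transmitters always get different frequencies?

4

T8, T10, T11, T2 all conflict with each other, so at least 4 frequencies are needed.
4 frequencies suffice: frequency 1 → {T2, T1}; frequency 2 → {T4, T8, T12}; frequency 3 → {T6, T10, T9, T5}; frequency 4 → {T11, T14}. Every pair that conflicts lands in different frequencies.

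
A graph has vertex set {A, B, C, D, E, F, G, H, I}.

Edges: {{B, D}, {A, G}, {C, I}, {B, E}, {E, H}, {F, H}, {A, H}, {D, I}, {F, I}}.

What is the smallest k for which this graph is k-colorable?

2

F and H are adjacent, so at least 2 colors are needed.
One proper 2-coloring: A=2, B=1, C=2, D=2, E=2, F=2, G=1, H=1, I=1. No two adjacent vertices share a color.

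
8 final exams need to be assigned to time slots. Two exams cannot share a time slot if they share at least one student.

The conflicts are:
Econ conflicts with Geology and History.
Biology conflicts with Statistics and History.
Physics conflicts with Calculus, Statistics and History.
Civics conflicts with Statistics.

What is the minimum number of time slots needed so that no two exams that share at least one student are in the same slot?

2

Biology and History conflict, so at least 2 time slots are needed.
2 time slots suffice: time slot 1 → {Econ, Biology, Physics, Civics}; time slot 2 → {Geology, Calculus, Statistics, History}. Each listed conflict is separated.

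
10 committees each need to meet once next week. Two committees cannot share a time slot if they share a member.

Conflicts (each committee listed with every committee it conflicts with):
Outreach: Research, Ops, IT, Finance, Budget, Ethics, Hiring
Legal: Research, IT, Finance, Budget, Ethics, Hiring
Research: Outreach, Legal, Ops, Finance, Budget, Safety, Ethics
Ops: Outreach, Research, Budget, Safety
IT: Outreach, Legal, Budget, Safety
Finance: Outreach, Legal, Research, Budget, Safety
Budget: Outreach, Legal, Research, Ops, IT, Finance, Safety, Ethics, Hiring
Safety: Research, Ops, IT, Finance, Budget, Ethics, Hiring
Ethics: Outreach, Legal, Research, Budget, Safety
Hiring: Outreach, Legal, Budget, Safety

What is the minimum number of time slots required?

Research, Finance, Budget, Safety pairwise conflict, so at least 4 time slots are needed.
4 time slots suffice: time slot 1 → {Budget}; time slot 2 → {Outreach, Legal, Safety}; time slot 3 → {Research, IT, Hiring}; time slot 4 → {Ops, Finance, Ethics}. No two conflicting committees share a time slot.

4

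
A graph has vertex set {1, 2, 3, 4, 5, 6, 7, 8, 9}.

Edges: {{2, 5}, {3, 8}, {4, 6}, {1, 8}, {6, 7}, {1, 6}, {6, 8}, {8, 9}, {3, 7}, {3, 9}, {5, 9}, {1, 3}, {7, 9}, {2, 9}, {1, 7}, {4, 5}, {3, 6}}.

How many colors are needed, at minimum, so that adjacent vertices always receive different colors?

4

1, 3, 6, 8 are mutually adjacent (a clique of size 4), so at least 4 colors are needed.
4 colors suffice: color a → {6, 9}; color b → {3, 5}; color c → {1, 2, 4}; color d → {7, 8}. Each edge has distinct colors on its endpoints.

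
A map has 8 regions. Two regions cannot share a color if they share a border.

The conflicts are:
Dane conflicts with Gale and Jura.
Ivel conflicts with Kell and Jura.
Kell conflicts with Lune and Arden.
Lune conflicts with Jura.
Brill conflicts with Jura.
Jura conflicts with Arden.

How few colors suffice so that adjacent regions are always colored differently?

2

Ivel and Jura conflict, so at least 2 colors are needed.
2 colors suffice: color 1 → {Gale, Kell, Jura}; color 2 → {Dane, Ivel, Lune, Brill, Arden}. Every pair that conflicts lands in different colors.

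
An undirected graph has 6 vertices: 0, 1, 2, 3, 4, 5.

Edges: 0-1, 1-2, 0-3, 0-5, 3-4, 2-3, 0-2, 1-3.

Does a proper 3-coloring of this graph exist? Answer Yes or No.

No

0, 1, 2, 3 are pairwise adjacent (a clique of size 4), so at least 4 colors are needed.
So 3 colors are not enough.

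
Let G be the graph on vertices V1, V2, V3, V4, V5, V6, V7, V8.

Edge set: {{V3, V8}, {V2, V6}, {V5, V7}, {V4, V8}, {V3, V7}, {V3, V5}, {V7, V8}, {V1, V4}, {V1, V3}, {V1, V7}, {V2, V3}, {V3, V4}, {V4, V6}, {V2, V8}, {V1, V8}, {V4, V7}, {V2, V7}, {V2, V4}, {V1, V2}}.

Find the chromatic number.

V1, V2, V3, V4, V7, V8 form a clique, so at least 6 colors are needed.
6 colors suffice: color 1 → {V6, V7}; color 2 → {V4, V5}; color 3 → {V2}; color 4 → {V3}; color 5 → {V8}; color 6 → {V1}. Each edge has distinct colors on its endpoints.

6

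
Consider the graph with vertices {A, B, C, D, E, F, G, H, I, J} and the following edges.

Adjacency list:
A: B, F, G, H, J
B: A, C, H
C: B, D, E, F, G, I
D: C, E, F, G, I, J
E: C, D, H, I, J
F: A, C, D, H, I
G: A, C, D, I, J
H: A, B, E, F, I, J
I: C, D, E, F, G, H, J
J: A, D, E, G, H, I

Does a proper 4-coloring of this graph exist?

The chromatic number is 4. E, H, I, J are pairwise adjacent (a clique of size 4), so at least 4 colors are needed.
4 colors suffice: color 1 → {A, I}; color 2 → {D, H}; color 3 → {C, J}; color 4 → {B, E, F, G}.
That is already a proper 4-coloring.

Yes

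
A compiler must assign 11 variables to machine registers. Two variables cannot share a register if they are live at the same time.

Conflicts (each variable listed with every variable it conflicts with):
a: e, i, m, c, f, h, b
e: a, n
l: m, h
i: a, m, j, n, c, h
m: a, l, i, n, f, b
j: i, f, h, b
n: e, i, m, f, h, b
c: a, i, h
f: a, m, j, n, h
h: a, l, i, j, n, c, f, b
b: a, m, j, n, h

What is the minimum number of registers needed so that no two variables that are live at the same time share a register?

4

a, i, c, h all conflict with each other, so at least 4 registers are needed.
4 registers suffice: register 1 → {e, m, h}; register 2 → {a, l, j, n}; register 3 → {i, f, b}; register 4 → {c}. Every pair that conflicts lands in different registers.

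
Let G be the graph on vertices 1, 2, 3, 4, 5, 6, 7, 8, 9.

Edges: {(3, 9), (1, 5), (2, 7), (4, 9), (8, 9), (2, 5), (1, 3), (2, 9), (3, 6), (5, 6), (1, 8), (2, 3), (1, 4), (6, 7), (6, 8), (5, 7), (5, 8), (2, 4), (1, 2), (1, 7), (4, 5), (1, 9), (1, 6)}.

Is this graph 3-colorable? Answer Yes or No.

1, 2, 3, 9 form a clique, so at least 4 colors are needed.
So 3 colors are not enough.

No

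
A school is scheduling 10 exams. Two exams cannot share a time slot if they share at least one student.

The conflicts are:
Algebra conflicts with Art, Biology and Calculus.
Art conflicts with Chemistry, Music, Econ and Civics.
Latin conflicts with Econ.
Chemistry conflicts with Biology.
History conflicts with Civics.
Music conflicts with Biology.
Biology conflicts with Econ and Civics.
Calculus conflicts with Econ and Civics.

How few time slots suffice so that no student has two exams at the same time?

Chemistry and Biology conflict, so at least 2 time slots are needed.
2 time slots suffice: time slot 1 → {Art, Latin, History, Biology, Calculus}; time slot 2 → {Algebra, Chemistry, Music, Econ, Civics}. Every pair that conflicts lands in different time slots.

2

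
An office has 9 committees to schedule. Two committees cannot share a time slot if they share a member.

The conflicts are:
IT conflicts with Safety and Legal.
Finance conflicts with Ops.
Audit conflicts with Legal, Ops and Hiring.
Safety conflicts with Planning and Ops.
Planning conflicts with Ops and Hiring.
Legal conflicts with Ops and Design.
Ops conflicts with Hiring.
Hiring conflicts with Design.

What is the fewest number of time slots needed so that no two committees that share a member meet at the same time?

Audit, Ops, Hiring are mutually in conflict, so at least 3 time slots are needed.
3 time slots suffice: IT=1, Finance=2, Audit=3, Safety=2, Planning=3, Legal=2, Ops=1, Hiring=2, Design=1. No two conflicting committees share a time slot.

3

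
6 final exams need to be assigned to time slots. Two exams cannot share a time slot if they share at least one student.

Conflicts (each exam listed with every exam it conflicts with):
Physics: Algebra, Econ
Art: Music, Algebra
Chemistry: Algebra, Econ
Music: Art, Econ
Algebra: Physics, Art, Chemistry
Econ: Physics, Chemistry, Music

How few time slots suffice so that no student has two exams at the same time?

The cycle Art-Music-Econ-Physics-Algebra-Art has odd length 5, so it cannot be 2-colored; at least 3 time slots are needed.
3 time slots suffice: time slot 1 → {Algebra, Econ}; time slot 2 → {Physics, Art, Chemistry}; time slot 3 → {Music}. No two conflicting exams share a time slot.

3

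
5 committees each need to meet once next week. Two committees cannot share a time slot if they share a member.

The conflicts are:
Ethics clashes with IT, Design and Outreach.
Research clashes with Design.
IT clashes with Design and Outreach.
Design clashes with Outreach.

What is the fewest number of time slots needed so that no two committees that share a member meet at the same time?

Ethics, IT, Design, Outreach pairwise conflict, so at least 4 time slots are needed.
A valid assignment using 4 time slots: Ethics=4, Research=2, IT=2, Design=1, Outreach=3. Each listed conflict is separated.

4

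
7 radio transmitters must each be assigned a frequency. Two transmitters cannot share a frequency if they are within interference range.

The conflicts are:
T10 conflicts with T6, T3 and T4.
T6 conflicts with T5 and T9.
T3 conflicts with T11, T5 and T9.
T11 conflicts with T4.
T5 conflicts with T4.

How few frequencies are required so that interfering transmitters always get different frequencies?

T3 and T5 conflict, so at least 2 frequencies are needed.
2 frequencies suffice: frequency 1 → {T6, T3, T4}; frequency 2 → {T10, T11, T5, T9}. No two conflicting transmitters share a frequency.

2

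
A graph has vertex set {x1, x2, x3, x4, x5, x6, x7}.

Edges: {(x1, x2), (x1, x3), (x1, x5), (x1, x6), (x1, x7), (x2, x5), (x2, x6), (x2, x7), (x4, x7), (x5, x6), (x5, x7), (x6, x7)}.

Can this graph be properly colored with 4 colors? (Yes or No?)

No

x1, x2, x5, x6, x7 are pairwise adjacent (a clique of size 5), so at least 5 colors are needed.
So 4 colors are not enough.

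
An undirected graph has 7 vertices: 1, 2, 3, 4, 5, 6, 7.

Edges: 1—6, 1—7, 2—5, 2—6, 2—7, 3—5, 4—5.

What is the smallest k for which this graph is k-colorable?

2

3 and 5 are adjacent, so at least 2 colors are needed.
One proper 2-coloring: 1=b, 2=b, 3=b, 4=b, 5=a, 6=a, 7=a. No two adjacent vertices share a color.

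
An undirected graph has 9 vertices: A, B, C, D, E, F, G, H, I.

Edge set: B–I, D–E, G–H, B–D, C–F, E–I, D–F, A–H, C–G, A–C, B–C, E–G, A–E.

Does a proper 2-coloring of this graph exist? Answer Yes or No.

No

The cycle F-C-A-E-D-F has odd length 5, so it cannot be 2-colored; at least 3 colors are needed.
So 2 colors are not enough.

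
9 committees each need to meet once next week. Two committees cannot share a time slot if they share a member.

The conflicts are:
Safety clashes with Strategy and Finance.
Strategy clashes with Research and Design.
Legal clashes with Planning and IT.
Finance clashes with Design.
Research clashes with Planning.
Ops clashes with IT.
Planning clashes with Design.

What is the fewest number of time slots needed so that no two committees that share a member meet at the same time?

2

Legal and IT conflict, so at least 2 time slots are needed.
2 time slots suffice: Safety=2, Strategy=1, Legal=2, Finance=1, Research=2, Ops=2, Planning=1, Design=2, IT=1. No two conflicting committees share a time slot.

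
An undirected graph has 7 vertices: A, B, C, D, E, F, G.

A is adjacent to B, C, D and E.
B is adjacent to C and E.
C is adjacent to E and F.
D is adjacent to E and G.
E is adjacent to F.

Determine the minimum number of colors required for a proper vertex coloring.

4

A, B, C, E are pairwise adjacent (a clique of size 4), so at least 4 colors are needed.
One proper 4-coloring: A=green, B=yellow, C=blue, D=blue, E=red, F=green, G=red. Each edge has distinct colors on its endpoints.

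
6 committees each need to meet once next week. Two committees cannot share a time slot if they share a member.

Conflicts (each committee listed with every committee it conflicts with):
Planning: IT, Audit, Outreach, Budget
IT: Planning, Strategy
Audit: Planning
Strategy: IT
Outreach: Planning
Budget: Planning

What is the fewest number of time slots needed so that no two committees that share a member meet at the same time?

Planning and Budget conflict, so at least 2 time slots are needed.
2 time slots suffice: time slot 1 → {Planning, Strategy}; time slot 2 → {IT, Audit, Outreach, Budget}. Each listed conflict is separated.

2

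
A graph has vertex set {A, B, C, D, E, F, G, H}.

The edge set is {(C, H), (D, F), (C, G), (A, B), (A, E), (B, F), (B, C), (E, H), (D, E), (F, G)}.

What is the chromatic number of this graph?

The cycle H-E-A-B-C-H has odd length 5, so it cannot be 2-colored; at least 3 colors are needed.
3 colors suffice: color red → {C, E, F}; color blue → {B, D, G, H}; color green → {A}. No two adjacent vertices share a color.

3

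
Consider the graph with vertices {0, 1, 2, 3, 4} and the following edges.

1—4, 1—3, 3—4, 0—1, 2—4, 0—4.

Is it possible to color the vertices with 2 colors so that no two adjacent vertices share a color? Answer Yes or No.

No

1, 3, 4 are mutually adjacent, so at least 3 colors are needed.
So 2 colors are not enough.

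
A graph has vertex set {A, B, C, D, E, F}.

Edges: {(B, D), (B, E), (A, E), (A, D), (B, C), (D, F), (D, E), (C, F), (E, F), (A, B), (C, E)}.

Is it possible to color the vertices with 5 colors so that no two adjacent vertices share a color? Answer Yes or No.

The chromatic number is 4. A, B, D, E form a clique, so at least 4 colors are needed.
4 colors suffice: color red → {E}; color blue → {C, D}; color green → {B, F}; color yellow → {A}.
Since 5 ≥ 4, a proper 5-coloring certainly exists.

Yes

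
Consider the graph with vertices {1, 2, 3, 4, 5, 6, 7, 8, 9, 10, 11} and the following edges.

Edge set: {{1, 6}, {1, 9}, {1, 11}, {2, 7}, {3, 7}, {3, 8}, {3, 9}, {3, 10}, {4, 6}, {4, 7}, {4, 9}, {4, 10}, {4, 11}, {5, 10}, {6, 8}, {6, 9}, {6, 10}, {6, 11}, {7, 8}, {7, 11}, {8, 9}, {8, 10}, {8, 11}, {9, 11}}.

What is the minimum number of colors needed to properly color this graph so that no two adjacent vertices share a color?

6, 8, 9, 11 are pairwise adjacent (a clique of size 4), so at least 4 colors are needed.
One proper 4-coloring: 1=b, 2=a, 3=d, 4=b, 5=b, 6=d, 7=c, 8=b, 9=c, 10=a, 11=a. No two adjacent vertices share a color.

4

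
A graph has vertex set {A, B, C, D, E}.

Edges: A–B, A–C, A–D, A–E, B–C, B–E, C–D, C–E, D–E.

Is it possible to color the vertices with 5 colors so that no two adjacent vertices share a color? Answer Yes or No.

Yes

The chromatic number is 4. A, C, D, E are mutually adjacent (a clique of size 4), so at least 4 colors are needed.
A valid assignment using 4 colors: A=1, B=4, C=3, D=4, E=2.
Since 5 ≥ 4, a proper 5-coloring certainly exists.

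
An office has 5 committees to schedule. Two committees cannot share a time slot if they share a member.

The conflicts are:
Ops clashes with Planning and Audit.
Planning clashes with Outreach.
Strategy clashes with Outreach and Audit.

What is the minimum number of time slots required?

The cycle Outreach-Planning-Ops-Audit-Strategy-Outreach has odd length 5, so it cannot be 2-colored; at least 3 time slots are needed.
3 time slots suffice: time slot 1 → {Ops, Strategy}; time slot 2 → {Planning, Audit}; time slot 3 → {Outreach}. No two conflicting committees share a time slot.

3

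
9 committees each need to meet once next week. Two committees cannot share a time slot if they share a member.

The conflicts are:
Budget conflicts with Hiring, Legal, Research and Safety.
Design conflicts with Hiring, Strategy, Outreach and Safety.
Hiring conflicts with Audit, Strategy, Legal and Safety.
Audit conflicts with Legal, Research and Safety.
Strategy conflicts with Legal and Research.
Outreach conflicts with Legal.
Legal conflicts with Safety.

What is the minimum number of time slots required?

4

Hiring, Audit, Legal, Safety pairwise conflict, so at least 4 time slots are needed.
A valid assignment using 4 time slots: Budget=4, Design=1, Hiring=2, Audit=4, Strategy=3, Outreach=2, Legal=1, Research=1, Safety=3. No two conflicting committees share a time slot.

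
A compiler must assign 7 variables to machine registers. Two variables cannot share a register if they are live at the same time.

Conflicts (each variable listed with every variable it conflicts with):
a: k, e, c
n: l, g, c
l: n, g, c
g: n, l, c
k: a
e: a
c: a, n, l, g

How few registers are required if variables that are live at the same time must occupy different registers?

4

n, l, g, c are mutually in conflict, so at least 4 registers are needed.
4 registers suffice: register 1 → {k, e, c}; register 2 → {a, g}; register 3 → {n}; register 4 → {l}. No two conflicting variables share a register.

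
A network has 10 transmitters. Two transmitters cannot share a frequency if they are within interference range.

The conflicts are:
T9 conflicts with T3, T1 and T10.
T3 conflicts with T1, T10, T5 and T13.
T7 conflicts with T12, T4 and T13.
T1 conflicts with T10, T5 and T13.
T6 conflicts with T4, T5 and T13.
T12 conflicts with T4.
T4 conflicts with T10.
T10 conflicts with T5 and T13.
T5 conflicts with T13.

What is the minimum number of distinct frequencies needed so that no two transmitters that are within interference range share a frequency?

5

T3, T1, T10, T5, T13 are mutually in conflict, so at least 5 frequencies are needed.
A valid assignment using 5 frequencies: T9=1, T3=5, T7=2, T1=3, T6=2, T12=3, T4=1, T10=2, T5=4, T13=1. No two conflicting transmitters share a frequency.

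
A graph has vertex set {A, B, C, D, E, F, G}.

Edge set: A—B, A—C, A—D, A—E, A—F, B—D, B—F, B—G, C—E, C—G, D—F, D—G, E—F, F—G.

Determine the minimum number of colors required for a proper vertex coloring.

4

B, D, F, G are pairwise adjacent (a clique of size 4), so at least 4 colors are needed.
One proper 4-coloring: A=1, B=3, C=2, D=4, E=3, F=2, G=1. Each edge has distinct colors on its endpoints.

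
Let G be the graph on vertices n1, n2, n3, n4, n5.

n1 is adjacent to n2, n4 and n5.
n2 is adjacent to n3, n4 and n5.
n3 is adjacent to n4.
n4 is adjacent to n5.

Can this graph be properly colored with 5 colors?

Yes

The chromatic number is 4. n1, n2, n4, n5 are mutually adjacent (a clique of size 4), so at least 4 colors are needed.
4 colors suffice: n1=3, n2=1, n3=3, n4=2, n5=4.
Since 5 ≥ 4, a proper 5-coloring certainly exists.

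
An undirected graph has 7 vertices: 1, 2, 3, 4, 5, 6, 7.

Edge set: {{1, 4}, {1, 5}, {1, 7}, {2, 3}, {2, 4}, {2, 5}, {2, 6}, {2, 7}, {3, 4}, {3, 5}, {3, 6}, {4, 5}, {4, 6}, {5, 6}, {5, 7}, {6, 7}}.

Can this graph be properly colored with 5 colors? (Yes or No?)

The chromatic number is 5. 2, 3, 4, 5, 6 are pairwise adjacent (a clique of size 5), so at least 5 colors are needed.
A valid assignment using 5 colors: 1=green, 2=green, 3=purple, 4=blue, 5=red, 6=yellow, 7=blue.
That is already a proper 5-coloring.

Yes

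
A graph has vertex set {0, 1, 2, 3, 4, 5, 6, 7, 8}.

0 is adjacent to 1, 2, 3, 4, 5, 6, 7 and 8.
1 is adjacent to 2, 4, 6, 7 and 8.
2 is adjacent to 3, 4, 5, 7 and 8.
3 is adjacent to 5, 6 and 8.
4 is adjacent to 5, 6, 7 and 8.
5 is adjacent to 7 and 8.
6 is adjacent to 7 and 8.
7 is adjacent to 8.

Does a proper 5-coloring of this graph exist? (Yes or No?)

No

0, 1, 2, 4, 7, 8 are pairwise adjacent (a clique of size 6), so at least 6 colors are needed.
So 5 colors are not enough.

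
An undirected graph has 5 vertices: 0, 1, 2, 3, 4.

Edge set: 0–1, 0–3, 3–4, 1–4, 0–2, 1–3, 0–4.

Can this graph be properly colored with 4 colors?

Yes

The chromatic number is 4. 0, 1, 3, 4 are mutually adjacent (a clique of size 4), so at least 4 colors are needed.
One proper 4-coloring: 0=red, 1=blue, 2=blue, 3=green, 4=yellow.
That is already a proper 4-coloring.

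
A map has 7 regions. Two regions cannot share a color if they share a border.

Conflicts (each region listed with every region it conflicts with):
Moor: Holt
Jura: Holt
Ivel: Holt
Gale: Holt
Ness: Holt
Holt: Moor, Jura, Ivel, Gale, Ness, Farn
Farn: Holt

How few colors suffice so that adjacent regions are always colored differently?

2

Ness and Holt conflict, so at least 2 colors are needed.
2 colors suffice: color 1 → {Holt}; color 2 → {Moor, Jura, Ivel, Gale, Ness, Farn}. No two conflicting regions share a color.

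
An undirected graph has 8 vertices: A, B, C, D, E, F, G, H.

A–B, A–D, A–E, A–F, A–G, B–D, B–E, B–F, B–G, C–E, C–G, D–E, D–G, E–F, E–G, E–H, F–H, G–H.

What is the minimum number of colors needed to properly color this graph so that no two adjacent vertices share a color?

5

A, B, D, E, G are pairwise adjacent (a clique of size 5), so at least 5 colors are needed.
5 colors suffice: color 1 → {E}; color 2 → {F, G}; color 3 → {A, C, H}; color 4 → {B}; color 5 → {D}. Every edge joins two different colors.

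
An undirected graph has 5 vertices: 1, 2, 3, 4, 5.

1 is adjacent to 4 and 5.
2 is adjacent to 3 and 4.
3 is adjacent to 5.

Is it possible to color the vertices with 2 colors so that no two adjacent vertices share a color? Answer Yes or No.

The cycle 3-5-1-4-2-3 has odd length 5, so it cannot be 2-colored; at least 3 colors are needed.
So 2 colors are not enough.

No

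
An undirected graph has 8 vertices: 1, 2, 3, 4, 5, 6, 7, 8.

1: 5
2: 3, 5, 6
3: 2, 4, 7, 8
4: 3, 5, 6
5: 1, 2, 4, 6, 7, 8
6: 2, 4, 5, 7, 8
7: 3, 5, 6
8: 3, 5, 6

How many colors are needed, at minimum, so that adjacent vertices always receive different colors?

2, 5, 6 are pairwise adjacent, so at least 3 colors are needed.
3 colors suffice: color a → {3, 5}; color b → {1, 6}; color c → {2, 4, 7, 8}. No two adjacent vertices share a color.

3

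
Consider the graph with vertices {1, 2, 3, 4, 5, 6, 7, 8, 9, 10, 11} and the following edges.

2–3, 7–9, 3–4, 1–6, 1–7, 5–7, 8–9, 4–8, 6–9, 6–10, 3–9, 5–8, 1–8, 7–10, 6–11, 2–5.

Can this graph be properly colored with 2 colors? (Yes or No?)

No

The cycle 5-8-4-3-2-5 has odd length 5, so it cannot be 2-colored; at least 3 colors are needed.
So 2 colors are not enough.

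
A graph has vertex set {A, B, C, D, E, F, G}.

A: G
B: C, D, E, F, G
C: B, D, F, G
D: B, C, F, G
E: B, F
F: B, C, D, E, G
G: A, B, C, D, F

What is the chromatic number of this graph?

B, C, D, F, G are mutually adjacent (a clique of size 5), so at least 5 colors are needed.
A valid assignment using 5 colors: A=1, B=2, C=4, D=5, E=3, F=1, G=3. Every edge joins two different colors.

5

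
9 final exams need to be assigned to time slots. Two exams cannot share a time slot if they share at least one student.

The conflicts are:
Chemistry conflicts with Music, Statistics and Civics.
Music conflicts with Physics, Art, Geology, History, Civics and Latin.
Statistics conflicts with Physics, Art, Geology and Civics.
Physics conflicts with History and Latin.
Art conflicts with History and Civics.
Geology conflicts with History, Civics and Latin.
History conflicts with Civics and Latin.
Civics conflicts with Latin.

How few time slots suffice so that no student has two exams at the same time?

Music, Geology, History, Civics, Latin pairwise conflict, so at least 5 time slots are needed.
A valid assignment using 5 time slots: Chemistry=3, Music=2, Statistics=2, Physics=1, Art=4, Geology=4, History=3, Civics=1, Latin=5. Each listed conflict is separated.

5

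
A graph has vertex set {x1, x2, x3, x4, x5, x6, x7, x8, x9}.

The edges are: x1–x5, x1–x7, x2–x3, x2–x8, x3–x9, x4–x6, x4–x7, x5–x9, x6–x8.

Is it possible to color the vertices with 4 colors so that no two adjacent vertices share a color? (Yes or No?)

Yes

The chromatic number is 3. The cycle x5-x9-x3-x2-x8-x6-x4-x7-x1-x5 has odd length 9, so it cannot be 2-colored; at least 3 colors are needed.
A valid assignment using 3 colors: x1=R, x2=B, x3=G, x4=R, x5=B, x6=B, x7=B, x8=R, x9=R.
Since 4 ≥ 3, a proper 4-coloring certainly exists.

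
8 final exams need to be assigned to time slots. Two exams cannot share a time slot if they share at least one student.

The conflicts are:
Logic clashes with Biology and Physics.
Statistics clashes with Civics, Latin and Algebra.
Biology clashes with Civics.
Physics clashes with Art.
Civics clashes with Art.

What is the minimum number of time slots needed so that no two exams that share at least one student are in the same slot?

The cycle Civics-Biology-Logic-Physics-Art-Civics has odd length 5, so it cannot be 2-colored; at least 3 time slots are needed.
3 time slots suffice: time slot 1 → {Logic, Statistics, Art}; time slot 2 → {Physics, Civics, Latin, Algebra}; time slot 3 → {Biology}. Every pair that conflicts lands in different time slots.

3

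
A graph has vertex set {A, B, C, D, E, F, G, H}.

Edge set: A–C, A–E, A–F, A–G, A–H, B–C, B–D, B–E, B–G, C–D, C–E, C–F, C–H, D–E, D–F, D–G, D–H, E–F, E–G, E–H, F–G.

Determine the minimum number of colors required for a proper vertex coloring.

4

A, E, F, G are pairwise adjacent (a clique of size 4), so at least 4 colors are needed.
One proper 4-coloring: A=2, B=4, C=3, D=2, E=1, F=4, G=3, H=4. Every edge joins two different colors.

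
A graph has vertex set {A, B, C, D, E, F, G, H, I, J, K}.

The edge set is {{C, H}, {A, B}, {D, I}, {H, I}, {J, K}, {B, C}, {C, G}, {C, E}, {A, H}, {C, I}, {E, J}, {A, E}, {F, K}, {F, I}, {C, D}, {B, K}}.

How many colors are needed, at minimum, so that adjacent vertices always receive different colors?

3

C, H, I form a triangle, so at least 3 colors are needed.
3 colors suffice: color 1 → {A, C, K}; color 2 → {B, E, G, I}; color 3 → {D, F, H, J}. Each edge has distinct colors on its endpoints.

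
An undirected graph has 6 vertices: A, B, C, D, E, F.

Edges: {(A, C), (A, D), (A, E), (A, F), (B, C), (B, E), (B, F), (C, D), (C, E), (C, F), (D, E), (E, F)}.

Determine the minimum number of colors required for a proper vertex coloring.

4

B, C, E, F are mutually adjacent (a clique of size 4), so at least 4 colors are needed.
4 colors suffice: color 1 → {C}; color 2 → {E}; color 3 → {A, B}; color 4 → {D, F}. No two adjacent vertices share a color.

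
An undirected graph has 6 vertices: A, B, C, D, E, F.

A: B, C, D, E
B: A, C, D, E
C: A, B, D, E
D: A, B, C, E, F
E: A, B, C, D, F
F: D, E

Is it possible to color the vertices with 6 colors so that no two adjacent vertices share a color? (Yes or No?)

Yes

The chromatic number is 5. A, B, C, D, E are pairwise adjacent (a clique of size 5), so at least 5 colors are needed.
5 colors suffice: color red → {D}; color blue → {E}; color green → {A, F}; color yellow → {C}; color purple → {B}.
Since 6 ≥ 5, a proper 6-coloring certainly exists.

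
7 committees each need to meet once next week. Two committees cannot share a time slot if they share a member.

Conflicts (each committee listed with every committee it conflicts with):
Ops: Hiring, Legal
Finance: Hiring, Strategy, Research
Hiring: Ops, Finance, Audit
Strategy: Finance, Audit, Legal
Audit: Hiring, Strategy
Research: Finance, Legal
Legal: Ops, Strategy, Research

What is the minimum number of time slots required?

The cycle Hiring-Ops-Legal-Strategy-Audit-Hiring has odd length 5, so it cannot be 2-colored; at least 3 time slots are needed.
3 time slots suffice: Ops=2, Finance=3, Hiring=1, Strategy=2, Audit=3, Research=2, Legal=1. Every pair that conflicts lands in different time slots.

3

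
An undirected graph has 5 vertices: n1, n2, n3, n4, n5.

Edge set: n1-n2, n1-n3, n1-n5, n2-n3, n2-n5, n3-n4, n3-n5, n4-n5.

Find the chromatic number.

n1, n2, n3, n5 form a clique, so at least 4 colors are needed.
4 colors suffice: color red → {n3}; color blue → {n5}; color green → {n2, n4}; color yellow → {n1}. No two adjacent vertices share a color.

4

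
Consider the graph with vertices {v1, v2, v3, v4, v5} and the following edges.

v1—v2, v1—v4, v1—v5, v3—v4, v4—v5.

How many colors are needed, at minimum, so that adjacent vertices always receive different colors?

3

v1, v4, v5 are pairwise adjacent, so at least 3 colors are needed.
One proper 3-coloring: v1=red, v2=blue, v3=red, v4=blue, v5=green. Every edge joins two different colors.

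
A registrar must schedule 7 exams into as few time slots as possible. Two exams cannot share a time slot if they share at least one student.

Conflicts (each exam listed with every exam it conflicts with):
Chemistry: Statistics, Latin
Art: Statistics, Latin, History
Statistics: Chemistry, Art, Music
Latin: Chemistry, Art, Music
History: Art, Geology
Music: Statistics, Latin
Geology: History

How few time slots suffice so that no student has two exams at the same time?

History and Geology conflict, so at least 2 time slots are needed.
Using 2 time slots: Chemistry=2, Art=2, Statistics=1, Latin=1, History=1, Music=2, Geology=2. No two conflicting exams share a time slot.

2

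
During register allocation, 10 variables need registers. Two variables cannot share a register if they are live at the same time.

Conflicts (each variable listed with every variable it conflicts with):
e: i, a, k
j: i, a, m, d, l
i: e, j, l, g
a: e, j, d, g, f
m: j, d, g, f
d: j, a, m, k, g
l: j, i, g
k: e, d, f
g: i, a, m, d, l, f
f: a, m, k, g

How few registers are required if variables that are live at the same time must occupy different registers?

a, g, f all conflict with each other, so at least 3 registers are needed.
3 registers suffice: register 1 → {e, j, g}; register 2 → {i, a, m, k}; register 3 → {d, l, f}. Every pair that conflicts lands in different registers.

3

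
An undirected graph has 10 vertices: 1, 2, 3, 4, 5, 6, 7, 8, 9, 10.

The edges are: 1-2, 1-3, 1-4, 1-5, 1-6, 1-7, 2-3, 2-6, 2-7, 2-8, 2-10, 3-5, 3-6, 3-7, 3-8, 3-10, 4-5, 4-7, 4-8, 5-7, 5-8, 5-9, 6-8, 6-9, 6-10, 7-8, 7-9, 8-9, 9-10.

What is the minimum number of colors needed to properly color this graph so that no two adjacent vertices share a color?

5, 7, 8, 9 are mutually adjacent (a clique of size 4), so at least 4 colors are needed.
A valid assignment using 4 colors: 1=blue, 2=yellow, 3=green, 4=green, 5=yellow, 6=red, 7=red, 8=blue, 9=green, 10=blue. No two adjacent vertices share a color.

4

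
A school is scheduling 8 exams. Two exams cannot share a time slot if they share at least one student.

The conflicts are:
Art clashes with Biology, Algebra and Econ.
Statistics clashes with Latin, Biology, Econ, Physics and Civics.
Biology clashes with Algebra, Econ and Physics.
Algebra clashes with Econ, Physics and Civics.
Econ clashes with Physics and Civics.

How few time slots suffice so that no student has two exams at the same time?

4

Art, Biology, Algebra, Econ pairwise conflict, so at least 4 time slots are needed.
4 time slots suffice: time slot 1 → {Latin, Econ}; time slot 2 → {Biology, Civics}; time slot 3 → {Statistics, Algebra}; time slot 4 → {Art, Physics}. Every pair that conflicts lands in different time slots.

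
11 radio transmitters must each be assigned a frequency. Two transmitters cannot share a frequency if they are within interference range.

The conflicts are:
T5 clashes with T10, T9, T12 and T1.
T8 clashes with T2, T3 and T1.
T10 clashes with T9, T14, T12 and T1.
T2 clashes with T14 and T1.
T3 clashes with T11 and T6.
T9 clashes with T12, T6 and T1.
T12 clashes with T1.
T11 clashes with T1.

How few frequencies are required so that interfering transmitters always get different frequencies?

T5, T10, T9, T12, T1 are mutually in conflict, so at least 5 frequencies are needed.
5 frequencies suffice: frequency 1 → {T3, T14, T1}; frequency 2 → {T8, T9, T11}; frequency 3 → {T10, T2, T6}; frequency 4 → {T12}; frequency 5 → {T5}. Each listed conflict is separated.

5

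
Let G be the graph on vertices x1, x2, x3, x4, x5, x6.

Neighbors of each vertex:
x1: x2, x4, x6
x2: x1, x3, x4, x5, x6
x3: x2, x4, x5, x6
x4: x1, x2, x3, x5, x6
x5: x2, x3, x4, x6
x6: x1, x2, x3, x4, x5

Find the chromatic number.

5

x2, x3, x4, x5, x6 form a clique, so at least 5 colors are needed.
5 colors suffice: color red → {x2}; color blue → {x6}; color green → {x4}; color yellow → {x1, x5}; color purple → {x3}. No two adjacent vertices share a color.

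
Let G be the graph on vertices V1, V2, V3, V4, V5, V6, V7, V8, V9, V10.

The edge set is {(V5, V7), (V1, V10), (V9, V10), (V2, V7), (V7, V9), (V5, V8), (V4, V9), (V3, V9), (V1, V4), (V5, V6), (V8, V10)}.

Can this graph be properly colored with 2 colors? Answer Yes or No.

The cycle V10-V9-V7-V5-V8-V10 has odd length 5, so it cannot be 2-colored; at least 3 colors are needed.
So 2 colors are not enough.

No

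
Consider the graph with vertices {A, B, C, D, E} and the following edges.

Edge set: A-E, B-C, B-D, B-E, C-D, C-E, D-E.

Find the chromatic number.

B, C, D, E form a clique, so at least 4 colors are needed.
A valid assignment using 4 colors: A=2, B=2, C=3, D=4, E=1. No two adjacent vertices share a color.

4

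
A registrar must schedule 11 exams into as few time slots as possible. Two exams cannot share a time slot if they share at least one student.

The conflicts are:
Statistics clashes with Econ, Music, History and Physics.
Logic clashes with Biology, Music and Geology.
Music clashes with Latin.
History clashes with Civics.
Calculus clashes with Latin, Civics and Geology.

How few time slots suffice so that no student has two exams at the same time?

3

The cycle Latin-Music-Logic-Geology-Calculus-Latin has odd length 5, so it cannot be 2-colored; at least 3 time slots are needed.
3 time slots suffice: time slot 1 → {Statistics, Logic, Calculus}; time slot 2 → {Econ, Biology, Music, History, Geology, Physics}; time slot 3 → {Latin, Civics}. No two conflicting exams share a time slot.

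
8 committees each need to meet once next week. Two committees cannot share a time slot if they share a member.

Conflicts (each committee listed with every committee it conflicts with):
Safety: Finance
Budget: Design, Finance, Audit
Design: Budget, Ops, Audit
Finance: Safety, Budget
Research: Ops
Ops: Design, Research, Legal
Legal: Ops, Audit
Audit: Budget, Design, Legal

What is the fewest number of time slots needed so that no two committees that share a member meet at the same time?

3

Budget, Design, Audit are mutually in conflict, so at least 3 time slots are needed.
3 time slots suffice: time slot 1 → {Safety, Budget, Ops}; time slot 2 → {Finance, Research, Audit}; time slot 3 → {Design, Legal}. No two conflicting committees share a time slot.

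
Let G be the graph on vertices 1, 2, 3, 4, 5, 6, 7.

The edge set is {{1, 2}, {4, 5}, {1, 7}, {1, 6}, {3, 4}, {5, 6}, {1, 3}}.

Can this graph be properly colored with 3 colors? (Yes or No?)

Yes

The chromatic number is 3. The cycle 4-3-1-6-5-4 has odd length 5, so it cannot be 2-colored; at least 3 colors are needed.
3 colors suffice: 1=a, 2=b, 3=b, 4=a, 5=c, 6=b, 7=b.
That is already a proper 3-coloring.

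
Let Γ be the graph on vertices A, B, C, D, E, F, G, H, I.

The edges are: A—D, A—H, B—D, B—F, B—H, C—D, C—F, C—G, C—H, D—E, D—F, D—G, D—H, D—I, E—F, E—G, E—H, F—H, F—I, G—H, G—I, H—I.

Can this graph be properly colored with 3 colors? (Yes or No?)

B, D, F, H form a clique, so at least 4 colors are needed.
So 3 colors are not enough.

No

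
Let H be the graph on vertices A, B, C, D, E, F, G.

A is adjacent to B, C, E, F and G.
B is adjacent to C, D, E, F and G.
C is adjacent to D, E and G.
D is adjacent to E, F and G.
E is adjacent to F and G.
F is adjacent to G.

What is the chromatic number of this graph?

A, B, C, E, G are pairwise adjacent (a clique of size 5), so at least 5 colors are needed.
One proper 5-coloring: A=4, B=3, C=5, D=4, E=1, F=5, G=2. Every edge joins two different colors.

5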